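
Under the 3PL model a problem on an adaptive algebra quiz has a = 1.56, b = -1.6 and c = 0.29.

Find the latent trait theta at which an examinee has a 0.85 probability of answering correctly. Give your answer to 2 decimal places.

P(theta) = c + (1 − c) · 1 / (1 + exp(−a(theta − b)))
Remove guessing floor: (0.85 − 0.29)/(1 − 0.29) = 0.7887
logit = ln(0.7887/0.2113) = 1.3173
theta = b + logit/(a) = -1.6 + 1.3173/1.5600 = -0.7556

-0.76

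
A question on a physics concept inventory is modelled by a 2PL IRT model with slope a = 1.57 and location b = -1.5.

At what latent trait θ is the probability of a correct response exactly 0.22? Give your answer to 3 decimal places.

-2.306

P(θ) = 1 / (1 + exp(−a(θ − b)))
logit = ln(0.2200/0.7800) = -1.2657
θ = b + logit/(a) = -1.5 + (-1.2657)/1.5700 = -2.3062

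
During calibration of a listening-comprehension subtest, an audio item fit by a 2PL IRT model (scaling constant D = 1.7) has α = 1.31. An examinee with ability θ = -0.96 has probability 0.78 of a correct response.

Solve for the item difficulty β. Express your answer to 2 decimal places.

-1.53

P(θ) = 1 / (1 + exp(−D·α(θ − β)))
logit(0.78) = ln(0.78/0.22) = 1.2657
β = θ − logit/(1.7·α) = -0.96 − 1.2657/2.2270 = -1.5283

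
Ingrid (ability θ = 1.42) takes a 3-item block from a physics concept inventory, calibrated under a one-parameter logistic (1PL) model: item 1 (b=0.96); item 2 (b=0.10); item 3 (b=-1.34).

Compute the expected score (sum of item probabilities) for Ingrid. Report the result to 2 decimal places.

2.34

P(θ) = 1 / (1 + exp(−(θ − b)))
P_1 = 1/(1+e^{-0.4600}) = 0.6130
P_2 = 1/(1+e^{-1.3200}) = 0.7892
P_3 = 1/(1+e^{-2.7600}) = 0.9405
E[score] = 0.6130 + 0.7892 + 0.9405 = 2.3427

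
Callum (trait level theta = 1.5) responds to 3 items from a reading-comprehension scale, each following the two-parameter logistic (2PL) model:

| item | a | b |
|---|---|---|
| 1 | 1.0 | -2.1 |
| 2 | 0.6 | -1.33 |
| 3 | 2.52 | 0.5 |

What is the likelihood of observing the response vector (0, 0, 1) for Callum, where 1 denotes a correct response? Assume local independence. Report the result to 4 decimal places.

0.0038

P(theta) = 1 / (1 + exp(−a(theta − b)))
P_1 = 1/(1+e^{-3.6000}) = 0.9734
P_2 = 1/(1+e^{-1.6980}) = 0.8453
P_3 = 1/(1+e^{-2.5200}) = 0.9255
L = (1−P_1) × (1−P_2) × P_3 = 0.0266 × 0.1547 × 0.9255 = 0.00381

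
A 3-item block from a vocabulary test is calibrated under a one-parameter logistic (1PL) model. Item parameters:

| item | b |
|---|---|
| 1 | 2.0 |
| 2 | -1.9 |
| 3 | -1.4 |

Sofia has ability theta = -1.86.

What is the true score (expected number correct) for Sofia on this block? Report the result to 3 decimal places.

0.918

P(theta) = 1 / (1 + exp(−(theta − b)))
P_1 = 1/(1+e^{3.8600}) = 0.0206
P_2 = 1/(1+e^{-0.0400}) = 0.5100
P_3 = 1/(1+e^{0.4600}) = 0.3870
E[score] = 0.0206 + 0.5100 + 0.3870 = 0.9176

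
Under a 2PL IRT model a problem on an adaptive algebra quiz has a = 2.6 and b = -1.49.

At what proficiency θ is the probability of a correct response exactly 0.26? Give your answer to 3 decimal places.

P(θ) = 1 / (1 + exp(−a(θ − b)))
logit = ln(0.2600/0.7400) = -1.0460
θ = b + logit/(a) = -1.49 + (-1.0460)/2.6000 = -1.8923

-1.892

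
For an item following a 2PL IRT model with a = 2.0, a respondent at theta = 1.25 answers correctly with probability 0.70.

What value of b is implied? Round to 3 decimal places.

0.826

P(theta) = 1 / (1 + exp(−a(theta − b)))
logit(0.70) = ln(0.70/0.30) = 0.8473
b = theta − logit/(a) = 1.25 − 0.8473/2.0000 = 0.8264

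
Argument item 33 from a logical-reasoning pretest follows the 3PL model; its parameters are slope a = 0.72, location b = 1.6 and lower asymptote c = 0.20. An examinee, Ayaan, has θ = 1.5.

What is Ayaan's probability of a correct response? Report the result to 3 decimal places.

0.586

P(θ) = c + (1 − c) · 1 / (1 + exp(−a(θ − b)))
Exponent: 0.72 × (1.5 − 1.6) = -0.0720
1/(1 + e^{0.0720}) = 0.4820
P = 0.20 + 0.80 × 0.4820 = 0.5856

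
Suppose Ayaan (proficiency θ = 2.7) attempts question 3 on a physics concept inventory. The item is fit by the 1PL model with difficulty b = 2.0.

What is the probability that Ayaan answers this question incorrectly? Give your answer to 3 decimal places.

0.332

P(θ) = 1 / (1 + exp(−(θ − b)))
Exponent: (2.7 − 2.0) = 0.7000
1/(1 + e^{-0.7000}) = 0.6682
P = 0.6682
P(incorrect) = 1 − 0.6682 = 0.3318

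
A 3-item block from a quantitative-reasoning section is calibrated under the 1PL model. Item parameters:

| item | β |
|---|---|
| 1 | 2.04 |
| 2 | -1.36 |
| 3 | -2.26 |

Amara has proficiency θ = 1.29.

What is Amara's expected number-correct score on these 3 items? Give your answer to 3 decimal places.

2.227

P(θ) = 1 / (1 + exp(−(θ − β)))
P_1 = 1/(1+e^{0.7500}) = 0.3208
P_2 = 1/(1+e^{-2.6500}) = 0.9340
P_3 = 1/(1+e^{-3.5500}) = 0.9721
E[score] = 0.3208 + 0.9340 + 0.9721 = 2.2269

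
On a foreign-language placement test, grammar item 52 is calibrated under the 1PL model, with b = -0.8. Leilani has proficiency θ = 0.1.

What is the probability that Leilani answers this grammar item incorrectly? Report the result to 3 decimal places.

P(θ) = 1 / (1 + exp(−(θ − b)))
Exponent: (0.1 − (-0.8)) = 0.9000
1/(1 + e^{-0.9000}) = 0.7109
P = 0.7109
P(incorrect) = 1 − 0.7109 = 0.2891

0.289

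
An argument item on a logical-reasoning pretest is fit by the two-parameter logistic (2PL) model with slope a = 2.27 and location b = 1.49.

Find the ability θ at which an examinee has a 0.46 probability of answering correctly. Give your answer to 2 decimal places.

1.42

P(θ) = 1 / (1 + exp(−a(θ − b)))
logit = ln(0.4600/0.5400) = -0.1603
θ = b + logit/(a) = 1.49 + (-0.1603)/2.2700 = 1.4194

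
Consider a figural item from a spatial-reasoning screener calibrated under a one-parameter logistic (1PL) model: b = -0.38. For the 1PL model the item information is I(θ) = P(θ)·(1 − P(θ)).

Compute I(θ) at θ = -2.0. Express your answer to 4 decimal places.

P = 1/(1+e^{1.6200}) = 0.1652
P(1−P) = 0.1652 × 0.8348 = 0.1379
I = P(1−P) = 0.13791

0.1379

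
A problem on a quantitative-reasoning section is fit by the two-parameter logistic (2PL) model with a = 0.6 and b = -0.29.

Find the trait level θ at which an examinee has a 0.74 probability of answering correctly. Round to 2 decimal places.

P(θ) = 1 / (1 + exp(−a(θ − b)))
logit = ln(0.7400/0.2600) = 1.0460
θ = b + logit/(a) = -0.29 + 1.0460/0.6000 = 1.4533

1.45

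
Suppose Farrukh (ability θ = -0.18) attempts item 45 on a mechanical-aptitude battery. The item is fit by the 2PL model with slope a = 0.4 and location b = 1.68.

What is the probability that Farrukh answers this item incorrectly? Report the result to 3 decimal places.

0.678

P(θ) = 1 / (1 + exp(−a(θ − b)))
Exponent: 0.4 × (-0.18 − 1.68) = -0.7440
1/(1 + e^{0.7440}) = 0.3221
P(incorrect) = 1 − 0.3221 = 0.6779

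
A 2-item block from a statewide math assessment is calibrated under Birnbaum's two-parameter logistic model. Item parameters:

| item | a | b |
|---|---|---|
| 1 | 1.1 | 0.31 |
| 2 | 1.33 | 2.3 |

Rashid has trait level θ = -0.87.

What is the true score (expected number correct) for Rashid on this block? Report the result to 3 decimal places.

0.229

P(θ) = 1 / (1 + exp(−a(θ − b)))
P_1 = 1/(1+e^{1.2980}) = 0.2145
P_2 = 1/(1+e^{4.2161}) = 0.0145
E[score] = 0.2145 + 0.0145 = 0.2290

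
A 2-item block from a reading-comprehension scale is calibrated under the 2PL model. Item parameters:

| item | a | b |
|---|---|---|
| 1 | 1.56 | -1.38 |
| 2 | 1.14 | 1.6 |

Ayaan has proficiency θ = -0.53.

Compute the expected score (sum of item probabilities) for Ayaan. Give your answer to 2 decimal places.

0.87

P(θ) = 1 / (1 + exp(−a(θ − b)))
P_1 = 1/(1+e^{-1.3260}) = 0.7902
P_2 = 1/(1+e^{2.4282}) = 0.0810
E[score] = 0.7902 + 0.0810 = 0.8712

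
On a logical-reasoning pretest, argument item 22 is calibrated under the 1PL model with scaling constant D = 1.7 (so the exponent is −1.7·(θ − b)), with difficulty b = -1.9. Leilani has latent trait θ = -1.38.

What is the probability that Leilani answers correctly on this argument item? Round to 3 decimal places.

0.708

P(θ) = 1 / (1 + exp(−D·(θ − b)))
Exponent: 1.7 × (-1.38 − (-1.9)) = 0.8840
1/(1 + e^{-0.8840}) = 0.7077
P = 0.7077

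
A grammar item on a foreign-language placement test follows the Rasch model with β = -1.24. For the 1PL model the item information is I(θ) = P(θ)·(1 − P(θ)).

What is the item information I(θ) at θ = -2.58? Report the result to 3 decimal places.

P = 1/(1+e^{1.3400}) = 0.2075
P(1−P) = 0.2075 × 0.7925 = 0.1644
I = P(1−P) = 0.16445

0.164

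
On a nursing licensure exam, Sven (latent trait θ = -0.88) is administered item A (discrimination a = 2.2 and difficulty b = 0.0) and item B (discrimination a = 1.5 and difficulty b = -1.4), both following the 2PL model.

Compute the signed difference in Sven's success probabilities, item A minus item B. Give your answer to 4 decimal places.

-0.5596

P(θ) = 1 / (1 + exp(−a(θ − b)))
P_A = 0.1261
P_B = 0.6857
P_A − P_B = -0.5596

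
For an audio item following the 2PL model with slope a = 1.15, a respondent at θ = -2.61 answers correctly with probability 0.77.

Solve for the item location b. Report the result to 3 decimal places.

-3.661

P(θ) = 1 / (1 + exp(−a(θ − b)))
logit(0.77) = ln(0.77/0.23) = 1.2083
b = θ − logit/(a) = -2.61 − 1.2083/1.1500 = -3.6607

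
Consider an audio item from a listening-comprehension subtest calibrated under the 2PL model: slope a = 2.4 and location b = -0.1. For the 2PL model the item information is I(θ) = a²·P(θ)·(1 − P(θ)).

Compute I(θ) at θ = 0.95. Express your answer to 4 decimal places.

0.3970

P = 1/(1+e^{-2.5200}) = 0.9255
P(1−P) = 0.9255 × 0.0745 = 0.0689
I = a² × P(1−P) = 2.4² × 0.0689 = 0.39699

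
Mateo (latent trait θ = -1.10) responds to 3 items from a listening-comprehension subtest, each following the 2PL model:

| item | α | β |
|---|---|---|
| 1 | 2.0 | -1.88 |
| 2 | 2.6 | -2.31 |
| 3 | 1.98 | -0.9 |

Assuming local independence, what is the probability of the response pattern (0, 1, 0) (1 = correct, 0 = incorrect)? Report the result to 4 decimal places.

0.0995

P(θ) = 1 / (1 + exp(−α(θ − β)))
P_1 = 1/(1+e^{-1.5600}) = 0.8264
P_2 = 1/(1+e^{-3.1460}) = 0.9588
P_3 = 1/(1+e^{0.3960}) = 0.4023
L = (1−P_1) × P_2 × (1−P_3) = 0.1736 × 0.9588 × 0.5977 = 0.09951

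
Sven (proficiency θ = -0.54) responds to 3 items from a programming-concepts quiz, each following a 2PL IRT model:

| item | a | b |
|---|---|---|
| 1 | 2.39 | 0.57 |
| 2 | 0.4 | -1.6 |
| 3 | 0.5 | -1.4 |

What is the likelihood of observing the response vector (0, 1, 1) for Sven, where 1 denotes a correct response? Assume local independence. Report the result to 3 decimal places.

0.342

P(θ) = 1 / (1 + exp(−a(θ − b)))
P_1 = 1/(1+e^{2.6529}) = 0.0658
P_2 = 1/(1+e^{-0.4240}) = 0.6044
P_3 = 1/(1+e^{-0.4300}) = 0.6059
L = (1−P_1) × P_2 × P_3 = 0.9342 × 0.6044 × 0.6059 = 0.34211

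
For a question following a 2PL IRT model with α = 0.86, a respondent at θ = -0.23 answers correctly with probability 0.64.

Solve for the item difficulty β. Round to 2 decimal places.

P(θ) = 1 / (1 + exp(−α(θ − β)))
logit(0.64) = ln(0.64/0.36) = 0.5754
β = θ − logit/(α) = -0.23 − 0.5754/0.8600 = -0.8990

-0.90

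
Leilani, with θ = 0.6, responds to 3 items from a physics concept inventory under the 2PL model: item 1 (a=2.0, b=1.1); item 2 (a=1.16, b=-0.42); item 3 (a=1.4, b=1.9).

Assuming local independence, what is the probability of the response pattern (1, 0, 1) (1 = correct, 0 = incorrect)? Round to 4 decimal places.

P(θ) = 1 / (1 + exp(−a(θ − b)))
P_1 = 1/(1+e^{1.0000}) = 0.2689
P_2 = 1/(1+e^{-1.1832}) = 0.7655
P_3 = 1/(1+e^{1.8200}) = 0.1394
L = P_1 × (1−P_2) × P_3 = 0.2689 × 0.2345 × 0.1394 = 0.00879

0.0088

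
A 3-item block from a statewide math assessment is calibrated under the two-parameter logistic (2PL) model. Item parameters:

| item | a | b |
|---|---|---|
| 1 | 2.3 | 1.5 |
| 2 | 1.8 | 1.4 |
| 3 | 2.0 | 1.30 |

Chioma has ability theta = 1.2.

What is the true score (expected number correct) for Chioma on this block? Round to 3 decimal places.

P(theta) = 1 / (1 + exp(−a(theta − b)))
P_1 = 1/(1+e^{0.6900}) = 0.3340
P_2 = 1/(1+e^{0.3600}) = 0.4110
P_3 = 1/(1+e^{0.2000}) = 0.4502
E[score] = 0.3340 + 0.4110 + 0.4502 = 1.1952

1.195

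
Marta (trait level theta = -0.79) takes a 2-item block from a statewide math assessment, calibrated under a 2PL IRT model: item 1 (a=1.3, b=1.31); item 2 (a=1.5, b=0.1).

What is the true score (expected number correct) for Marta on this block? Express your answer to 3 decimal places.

P(theta) = 1 / (1 + exp(−a(theta − b)))
P_1 = 1/(1+e^{2.7300}) = 0.0612
P_2 = 1/(1+e^{1.3350}) = 0.2083
E[score] = 0.0612 + 0.2083 = 0.2696

0.270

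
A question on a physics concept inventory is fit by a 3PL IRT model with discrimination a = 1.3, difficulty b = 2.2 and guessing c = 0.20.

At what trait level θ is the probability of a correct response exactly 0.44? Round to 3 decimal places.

P(θ) = c + (1 − c) · 1 / (1 + exp(−a(θ − b)))
Remove guessing floor: (0.44 − 0.20)/(1 − 0.20) = 0.3000
logit = ln(0.3000/0.7000) = -0.8473
θ = b + logit/(a) = 2.2 + (-0.8473)/1.3000 = 1.5482

1.548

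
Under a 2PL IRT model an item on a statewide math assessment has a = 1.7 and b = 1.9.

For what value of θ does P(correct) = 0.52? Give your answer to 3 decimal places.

P(θ) = 1 / (1 + exp(−a(θ − b)))
logit = ln(0.5200/0.4800) = 0.0800
θ = b + logit/(a) = 1.9 + 0.0800/1.7000 = 1.9471

1.947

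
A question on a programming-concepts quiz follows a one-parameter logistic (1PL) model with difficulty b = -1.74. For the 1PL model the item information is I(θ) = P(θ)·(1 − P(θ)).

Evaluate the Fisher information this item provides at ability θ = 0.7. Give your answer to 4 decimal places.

0.0737

P = 1/(1+e^{-2.4400}) = 0.9198
P(1−P) = 0.9198 × 0.0802 = 0.0737
I = P(1−P) = 0.07375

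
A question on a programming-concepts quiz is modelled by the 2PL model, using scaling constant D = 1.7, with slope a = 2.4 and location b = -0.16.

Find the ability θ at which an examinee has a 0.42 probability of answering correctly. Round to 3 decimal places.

-0.239

P(θ) = 1 / (1 + exp(−D·a(θ − b)))
logit = ln(0.4200/0.5800) = -0.3228
θ = b + logit/(1.7·a) = -0.16 + (-0.3228)/4.0800 = -0.2391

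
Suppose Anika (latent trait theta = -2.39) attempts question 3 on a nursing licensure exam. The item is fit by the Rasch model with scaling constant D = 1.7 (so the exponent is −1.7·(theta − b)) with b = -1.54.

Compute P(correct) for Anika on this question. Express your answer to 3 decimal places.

P(theta) = 1 / (1 + exp(−D·(theta − b)))
Exponent: 1.7 × (-2.39 − (-1.54)) = -1.4450
1/(1 + e^{1.4450}) = 0.1908
P = 0.1908

0.191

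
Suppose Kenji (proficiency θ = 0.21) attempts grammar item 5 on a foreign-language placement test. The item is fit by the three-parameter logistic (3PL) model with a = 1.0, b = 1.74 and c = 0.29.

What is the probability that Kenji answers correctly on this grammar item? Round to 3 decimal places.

P(θ) = c + (1 − c) · 1 / (1 + exp(−a(θ − b)))
Exponent: 1.0 × (0.21 − 1.74) = -1.5300
1/(1 + e^{1.5300}) = 0.1780
P = 0.29 + 0.71 × 0.1780 = 0.4164

0.416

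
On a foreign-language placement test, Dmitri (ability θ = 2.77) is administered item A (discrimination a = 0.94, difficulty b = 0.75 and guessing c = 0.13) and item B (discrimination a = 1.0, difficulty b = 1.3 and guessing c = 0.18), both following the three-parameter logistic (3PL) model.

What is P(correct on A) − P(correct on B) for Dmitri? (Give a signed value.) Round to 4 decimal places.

0.0400

P(θ) = c + (1 − c) · 1 / (1 + exp(−a(θ − b)))
P_A = 0.8867
P_B = 0.8467
P_A − P_B = 0.0400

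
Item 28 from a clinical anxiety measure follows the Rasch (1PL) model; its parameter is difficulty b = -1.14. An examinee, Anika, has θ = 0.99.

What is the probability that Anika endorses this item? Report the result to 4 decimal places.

P(θ) = 1 / (1 + exp(−(θ − b)))
Exponent: (0.99 − (-1.14)) = 2.1300
1/(1 + e^{-2.1300}) = 0.8938
P = 0.8938

0.8938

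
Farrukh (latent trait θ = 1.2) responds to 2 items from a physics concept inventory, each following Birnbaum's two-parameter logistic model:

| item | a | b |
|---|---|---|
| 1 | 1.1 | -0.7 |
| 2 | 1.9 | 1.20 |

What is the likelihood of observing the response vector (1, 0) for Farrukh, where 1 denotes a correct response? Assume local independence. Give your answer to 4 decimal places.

0.4450

P(θ) = 1 / (1 + exp(−a(θ − b)))
P_1 = 1/(1+e^{-2.0900}) = 0.8899
P_2 = 1/(1+e^{0.0000}) = 0.5000
L = P_1 × (1−P_2) = 0.8899 × 0.5000 = 0.44496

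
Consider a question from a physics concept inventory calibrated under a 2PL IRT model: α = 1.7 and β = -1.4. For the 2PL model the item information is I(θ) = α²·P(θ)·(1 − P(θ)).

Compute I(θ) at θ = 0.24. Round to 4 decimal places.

0.1578

P = 1/(1+e^{-2.7880}) = 0.9420
P(1−P) = 0.9420 × 0.0580 = 0.0546
I = α² × P(1−P) = 1.7² × 0.0546 = 0.15784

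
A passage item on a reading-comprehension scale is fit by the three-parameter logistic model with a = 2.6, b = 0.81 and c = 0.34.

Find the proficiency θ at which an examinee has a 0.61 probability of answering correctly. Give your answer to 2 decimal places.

P(θ) = c + (1 − c) · 1 / (1 + exp(−a(θ − b)))
Remove guessing floor: (0.61 − 0.34)/(1 − 0.34) = 0.4091
logit = ln(0.4091/0.5909) = -0.3677
θ = b + logit/(a) = 0.81 + (-0.3677)/2.6000 = 0.6686

0.67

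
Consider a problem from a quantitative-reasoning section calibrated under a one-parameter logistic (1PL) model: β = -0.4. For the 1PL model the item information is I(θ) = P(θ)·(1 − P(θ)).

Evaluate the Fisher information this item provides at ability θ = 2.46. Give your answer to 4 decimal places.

P = 1/(1+e^{-2.8600}) = 0.9458
P(1−P) = 0.9458 × 0.0542 = 0.0512
I = P(1−P) = 0.05123

0.0512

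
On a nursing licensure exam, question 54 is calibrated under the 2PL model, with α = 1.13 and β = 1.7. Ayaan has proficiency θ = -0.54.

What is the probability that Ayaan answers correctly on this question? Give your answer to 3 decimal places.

0.074

P(θ) = 1 / (1 + exp(−α(θ − β)))
Exponent: 1.13 × (-0.54 − 1.7) = -2.5312
1/(1 + e^{2.5312}) = 0.0737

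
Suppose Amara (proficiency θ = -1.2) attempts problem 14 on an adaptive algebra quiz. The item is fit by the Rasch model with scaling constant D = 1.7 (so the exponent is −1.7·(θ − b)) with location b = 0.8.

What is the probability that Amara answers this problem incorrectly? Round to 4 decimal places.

P(θ) = 1 / (1 + exp(−D·(θ − b)))
Exponent: 1.7 × (-1.2 − 0.8) = -3.4000
1/(1 + e^{3.4000}) = 0.0323
P = 0.0323
P(incorrect) = 1 − 0.0323 = 0.9677

0.9677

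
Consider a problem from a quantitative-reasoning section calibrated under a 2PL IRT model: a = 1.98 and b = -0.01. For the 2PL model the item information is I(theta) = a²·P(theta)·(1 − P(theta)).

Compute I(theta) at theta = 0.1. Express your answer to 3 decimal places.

0.969

P = 1/(1+e^{-0.2178}) = 0.5542
P(1−P) = 0.5542 × 0.4458 = 0.2471
I = a² × P(1−P) = 1.98² × 0.2471 = 0.96857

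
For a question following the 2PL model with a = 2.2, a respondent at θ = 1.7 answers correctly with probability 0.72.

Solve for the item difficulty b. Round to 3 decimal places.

1.271

P(θ) = 1 / (1 + exp(−a(θ − b)))
logit(0.72) = ln(0.72/0.28) = 0.9445
b = θ − logit/(a) = 1.7 − 0.9445/2.2000 = 1.2707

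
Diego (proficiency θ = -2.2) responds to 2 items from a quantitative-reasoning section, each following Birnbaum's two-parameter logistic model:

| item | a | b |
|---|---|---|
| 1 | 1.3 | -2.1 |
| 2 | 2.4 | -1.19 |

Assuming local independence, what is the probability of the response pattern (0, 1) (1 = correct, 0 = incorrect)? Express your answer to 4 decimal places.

P(θ) = 1 / (1 + exp(−a(θ − b)))
P_1 = 1/(1+e^{0.1300}) = 0.4675
P_2 = 1/(1+e^{2.4240}) = 0.0814
L = (1−P_1) × P_2 = 0.5325 × 0.0814 = 0.04332

0.0433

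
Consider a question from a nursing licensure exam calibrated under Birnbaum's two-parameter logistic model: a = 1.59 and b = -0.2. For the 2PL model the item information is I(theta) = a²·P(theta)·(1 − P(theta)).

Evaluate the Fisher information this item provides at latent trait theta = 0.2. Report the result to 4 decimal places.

0.5722

P = 1/(1+e^{-0.6360}) = 0.6538
P(1−P) = 0.6538 × 0.3462 = 0.2263
I = a² × P(1−P) = 1.59² × 0.2263 = 0.57219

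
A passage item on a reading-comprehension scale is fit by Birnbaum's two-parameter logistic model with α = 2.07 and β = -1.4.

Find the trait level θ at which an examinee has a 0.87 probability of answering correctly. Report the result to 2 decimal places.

P(θ) = 1 / (1 + exp(−α(θ − β)))
logit = ln(0.8700/0.1300) = 1.9010
θ = β + logit/(α) = -1.4 + 1.9010/2.0700 = -0.4817

-0.48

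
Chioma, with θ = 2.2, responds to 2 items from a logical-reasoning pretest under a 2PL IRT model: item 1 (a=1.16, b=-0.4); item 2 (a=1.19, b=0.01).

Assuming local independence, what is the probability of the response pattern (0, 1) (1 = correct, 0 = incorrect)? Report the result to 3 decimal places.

P(θ) = 1 / (1 + exp(−a(θ − b)))
P_1 = 1/(1+e^{-3.0160}) = 0.9533
P_2 = 1/(1+e^{-2.6061}) = 0.9313
L = (1−P_1) × P_2 = 0.0467 × 0.9313 = 0.04350

0.043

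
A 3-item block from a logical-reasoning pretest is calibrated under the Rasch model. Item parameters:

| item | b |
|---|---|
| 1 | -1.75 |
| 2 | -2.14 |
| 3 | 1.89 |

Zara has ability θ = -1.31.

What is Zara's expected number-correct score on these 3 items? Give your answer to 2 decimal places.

1.34

P(θ) = 1 / (1 + exp(−(θ − b)))
P_1 = 1/(1+e^{-0.4400}) = 0.6083
P_2 = 1/(1+e^{-0.8300}) = 0.6964
P_3 = 1/(1+e^{3.2000}) = 0.0392
E[score] = 0.6083 + 0.6964 + 0.0392 = 1.3438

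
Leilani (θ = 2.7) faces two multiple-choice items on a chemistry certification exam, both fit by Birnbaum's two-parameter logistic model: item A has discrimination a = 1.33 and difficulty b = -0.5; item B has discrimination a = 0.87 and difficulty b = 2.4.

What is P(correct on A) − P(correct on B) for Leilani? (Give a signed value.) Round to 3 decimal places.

0.421

P(θ) = 1 / (1 + exp(−a(θ − b)))
P_A = 0.9860
P_B = 0.5649
P_A − P_B = 0.4211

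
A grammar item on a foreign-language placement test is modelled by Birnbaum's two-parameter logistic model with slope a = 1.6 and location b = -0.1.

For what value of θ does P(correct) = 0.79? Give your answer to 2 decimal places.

0.73

P(θ) = 1 / (1 + exp(−a(θ − b)))
logit = ln(0.7900/0.2100) = 1.3249
θ = b + logit/(a) = -0.1 + 1.3249/1.6000 = 0.7281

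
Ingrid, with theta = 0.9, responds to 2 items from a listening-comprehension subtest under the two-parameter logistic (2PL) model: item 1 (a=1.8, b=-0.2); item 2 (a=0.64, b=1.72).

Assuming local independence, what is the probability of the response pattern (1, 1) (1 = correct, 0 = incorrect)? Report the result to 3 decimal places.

0.327

P(theta) = 1 / (1 + exp(−a(theta − b)))
P_1 = 1/(1+e^{-1.9800}) = 0.8787
P_2 = 1/(1+e^{0.5248}) = 0.3717
L = P_1 × P_2 = 0.8787 × 0.3717 = 0.32663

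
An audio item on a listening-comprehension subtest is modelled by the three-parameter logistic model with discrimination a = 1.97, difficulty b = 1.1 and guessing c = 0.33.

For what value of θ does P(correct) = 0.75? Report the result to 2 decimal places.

1.36

P(θ) = c + (1 − c) · 1 / (1 + exp(−a(θ − b)))
Remove guessing floor: (0.75 − 0.33)/(1 − 0.33) = 0.6269
logit = ln(0.6269/0.3731) = 0.5188
θ = b + logit/(a) = 1.1 + 0.5188/1.9700 = 1.3633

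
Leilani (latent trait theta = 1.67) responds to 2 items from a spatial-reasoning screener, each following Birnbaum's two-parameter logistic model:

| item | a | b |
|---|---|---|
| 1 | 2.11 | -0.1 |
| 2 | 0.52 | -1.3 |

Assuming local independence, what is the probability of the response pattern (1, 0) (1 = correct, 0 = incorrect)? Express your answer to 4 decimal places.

0.1718

P(theta) = 1 / (1 + exp(−a(theta − b)))
P_1 = 1/(1+e^{-3.7347}) = 0.9767
P_2 = 1/(1+e^{-1.5444}) = 0.8241
L = P_1 × (1−P_2) = 0.9767 × 0.1759 = 0.17179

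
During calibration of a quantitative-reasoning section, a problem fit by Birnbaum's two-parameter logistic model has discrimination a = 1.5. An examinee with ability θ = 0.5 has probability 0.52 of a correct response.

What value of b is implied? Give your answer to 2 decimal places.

P(θ) = 1 / (1 + exp(−a(θ − b)))
logit(0.52) = ln(0.52/0.48) = 0.0800
b = θ − logit/(a) = 0.5 − 0.0800/1.5000 = 0.4466

0.45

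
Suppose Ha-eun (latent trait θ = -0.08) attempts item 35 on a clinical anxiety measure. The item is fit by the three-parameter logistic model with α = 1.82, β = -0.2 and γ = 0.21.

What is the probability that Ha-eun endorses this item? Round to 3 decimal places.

0.648

P(θ) = γ + (1 − γ) · 1 / (1 + exp(−α(θ − β)))
Exponent: 1.82 × (-0.08 − (-0.2)) = 0.2184
1/(1 + e^{-0.2184}) = 0.5544
P = 0.21 + 0.79 × 0.5544 = 0.6480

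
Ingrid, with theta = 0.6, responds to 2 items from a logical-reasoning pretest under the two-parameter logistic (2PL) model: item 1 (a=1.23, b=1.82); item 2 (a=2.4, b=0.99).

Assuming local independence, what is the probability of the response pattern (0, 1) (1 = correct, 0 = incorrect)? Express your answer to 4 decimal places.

0.2303

P(theta) = 1 / (1 + exp(−a(theta − b)))
P_1 = 1/(1+e^{1.5006}) = 0.1823
P_2 = 1/(1+e^{0.9360}) = 0.2817
L = (1−P_1) × P_2 = 0.8177 × 0.2817 = 0.23034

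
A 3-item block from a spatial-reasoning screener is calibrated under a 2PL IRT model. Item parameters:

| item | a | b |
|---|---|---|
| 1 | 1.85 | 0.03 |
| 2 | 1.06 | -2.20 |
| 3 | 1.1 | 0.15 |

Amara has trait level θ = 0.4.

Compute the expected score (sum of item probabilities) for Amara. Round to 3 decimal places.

P(θ) = 1 / (1 + exp(−a(θ − b)))
P_1 = 1/(1+e^{-0.6845}) = 0.6647
P_2 = 1/(1+e^{-2.7560}) = 0.9403
P_3 = 1/(1+e^{-0.2750}) = 0.5683
E[score] = 0.6647 + 0.9403 + 0.5683 = 2.1733

2.173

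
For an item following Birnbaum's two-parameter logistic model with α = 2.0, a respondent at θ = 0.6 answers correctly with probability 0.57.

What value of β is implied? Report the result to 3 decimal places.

P(θ) = 1 / (1 + exp(−α(θ − β)))
logit(0.57) = ln(0.57/0.43) = 0.2819
β = θ − logit/(α) = 0.6 − 0.2819/2.0000 = 0.4591

0.459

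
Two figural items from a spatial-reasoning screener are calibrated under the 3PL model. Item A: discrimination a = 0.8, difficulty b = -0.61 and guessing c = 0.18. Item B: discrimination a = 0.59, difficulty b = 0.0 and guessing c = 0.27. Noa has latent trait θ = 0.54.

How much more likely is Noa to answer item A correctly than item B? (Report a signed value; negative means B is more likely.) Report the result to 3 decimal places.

P(θ) = c + (1 − c) · 1 / (1 + exp(−a(θ − b)))
P_A = 0.7663
P_B = 0.6927
P_A − P_B = 0.0737

0.074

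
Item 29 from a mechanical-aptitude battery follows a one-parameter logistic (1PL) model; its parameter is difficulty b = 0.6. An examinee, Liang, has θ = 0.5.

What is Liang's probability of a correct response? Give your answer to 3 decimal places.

P(θ) = 1 / (1 + exp(−(θ − b)))
Exponent: (0.5 − 0.6) = -0.1000
1/(1 + e^{0.1000}) = 0.4750
P = 0.4750

0.475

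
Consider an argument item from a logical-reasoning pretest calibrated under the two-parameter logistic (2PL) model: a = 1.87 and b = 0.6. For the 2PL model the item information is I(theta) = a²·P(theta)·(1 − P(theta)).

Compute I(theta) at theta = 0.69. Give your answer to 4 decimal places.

P = 1/(1+e^{-0.1683}) = 0.5420
P(1−P) = 0.5420 × 0.4580 = 0.2482
I = a² × P(1−P) = 1.87² × 0.2482 = 0.86806

0.8681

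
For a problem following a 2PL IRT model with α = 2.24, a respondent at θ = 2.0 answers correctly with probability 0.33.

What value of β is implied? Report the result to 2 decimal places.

2.32

P(θ) = 1 / (1 + exp(−α(θ − β)))
logit(0.33) = ln(0.33/0.67) = -0.7082
β = θ − logit/(α) = 2.0 − (-0.7082)/2.2400 = 2.3162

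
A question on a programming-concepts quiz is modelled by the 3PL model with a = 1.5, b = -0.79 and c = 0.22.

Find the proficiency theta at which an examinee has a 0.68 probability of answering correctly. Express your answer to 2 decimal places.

-0.55

P(theta) = c + (1 − c) · 1 / (1 + exp(−a(theta − b)))
Remove guessing floor: (0.68 − 0.22)/(1 − 0.22) = 0.5897
logit = ln(0.5897/0.4103) = 0.3629
theta = b + logit/(a) = -0.79 + 0.3629/1.5000 = -0.5481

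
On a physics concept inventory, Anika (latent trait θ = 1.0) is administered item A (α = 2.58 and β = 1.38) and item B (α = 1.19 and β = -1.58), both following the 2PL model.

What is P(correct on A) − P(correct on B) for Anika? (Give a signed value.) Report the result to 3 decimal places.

-0.683

P(θ) = 1 / (1 + exp(−α(θ − β)))
P_A = 0.2728
P_B = 0.9556
P_A − P_B = -0.6828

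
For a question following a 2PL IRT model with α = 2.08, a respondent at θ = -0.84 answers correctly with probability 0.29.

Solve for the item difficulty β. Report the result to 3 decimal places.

P(θ) = 1 / (1 + exp(−α(θ − β)))
logit(0.29) = ln(0.29/0.71) = -0.8954
β = θ − logit/(α) = -0.84 − (-0.8954)/2.0800 = -0.4095

-0.410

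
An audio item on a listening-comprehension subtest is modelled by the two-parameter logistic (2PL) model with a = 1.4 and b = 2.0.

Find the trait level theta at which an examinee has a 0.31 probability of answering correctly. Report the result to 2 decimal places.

P(theta) = 1 / (1 + exp(−a(theta − b)))
logit = ln(0.3100/0.6900) = -0.8001
theta = b + logit/(a) = 2.0 + (-0.8001)/1.4000 = 1.4285

1.43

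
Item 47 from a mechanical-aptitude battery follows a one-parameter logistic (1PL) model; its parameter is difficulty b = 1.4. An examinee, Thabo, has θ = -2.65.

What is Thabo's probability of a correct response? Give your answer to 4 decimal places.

P(θ) = 1 / (1 + exp(−(θ − b)))
Exponent: (-2.65 − 1.4) = -4.0500
1/(1 + e^{4.0500}) = 0.0171
P = 0.0171

0.0171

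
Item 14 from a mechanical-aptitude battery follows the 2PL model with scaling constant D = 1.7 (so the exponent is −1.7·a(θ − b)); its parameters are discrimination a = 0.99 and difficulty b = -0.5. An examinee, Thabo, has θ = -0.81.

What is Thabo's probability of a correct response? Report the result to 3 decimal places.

P(θ) = 1 / (1 + exp(−D·a(θ − b)))
Exponent: 1.7 × 0.99 × (-0.81 − (-0.5)) = -0.5217
1/(1 + e^{0.5217}) = 0.3724
P = 0.3724

0.372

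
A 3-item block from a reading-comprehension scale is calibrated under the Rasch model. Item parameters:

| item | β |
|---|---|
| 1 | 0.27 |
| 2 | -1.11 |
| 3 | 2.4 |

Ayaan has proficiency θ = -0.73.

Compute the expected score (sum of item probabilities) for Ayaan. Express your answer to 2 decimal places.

P(θ) = 1 / (1 + exp(−(θ − β)))
P_1 = 1/(1+e^{1.0000}) = 0.2689
P_2 = 1/(1+e^{-0.3800}) = 0.5939
P_3 = 1/(1+e^{3.1300}) = 0.0419
E[score] = 0.2689 + 0.5939 + 0.0419 = 0.9047

0.90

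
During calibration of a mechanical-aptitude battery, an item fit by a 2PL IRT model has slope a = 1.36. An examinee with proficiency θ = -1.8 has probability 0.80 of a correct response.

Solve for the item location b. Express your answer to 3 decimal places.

P(θ) = 1 / (1 + exp(−a(θ − b)))
logit(0.80) = ln(0.80/0.20) = 1.3863
b = θ − logit/(a) = -1.8 − 1.3863/1.3600 = -2.8193

-2.819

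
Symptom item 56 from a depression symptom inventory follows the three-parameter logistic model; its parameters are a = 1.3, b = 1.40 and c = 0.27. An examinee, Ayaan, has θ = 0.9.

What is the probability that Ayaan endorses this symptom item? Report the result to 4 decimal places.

P(θ) = c + (1 − c) · 1 / (1 + exp(−a(θ − b)))
Exponent: 1.3 × (0.9 − 1.40) = -0.6500
1/(1 + e^{0.6500}) = 0.3430
P = 0.27 + 0.73 × 0.3430 = 0.5204

0.5204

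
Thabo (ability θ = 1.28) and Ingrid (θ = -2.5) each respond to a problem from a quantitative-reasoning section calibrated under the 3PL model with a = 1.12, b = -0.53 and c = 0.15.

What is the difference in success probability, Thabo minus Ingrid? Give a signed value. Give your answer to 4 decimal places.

P(θ) = c + (1 − c) · 1 / (1 + exp(−a(θ − b)))
P(Thabo) = 0.9011  [exponent 2.0272]
P(Ingrid) = 0.2343  [exponent -2.2064]
Difference = 0.9011 − 0.2343 = 0.6668

0.6668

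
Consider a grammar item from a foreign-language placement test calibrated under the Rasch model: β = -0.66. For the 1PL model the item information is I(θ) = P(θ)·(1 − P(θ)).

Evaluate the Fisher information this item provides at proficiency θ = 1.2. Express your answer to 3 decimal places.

P = 1/(1+e^{-1.8600}) = 0.8653
P(1−P) = 0.8653 × 0.1347 = 0.1166
I = P(1−P) = 0.11656

0.117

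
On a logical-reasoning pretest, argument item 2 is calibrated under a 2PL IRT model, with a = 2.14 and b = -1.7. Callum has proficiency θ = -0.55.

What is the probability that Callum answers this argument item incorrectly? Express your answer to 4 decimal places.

P(θ) = 1 / (1 + exp(−a(θ − b)))
Exponent: 2.14 × (-0.55 − (-1.7)) = 2.4610
1/(1 + e^{-2.4610}) = 0.9214
P(incorrect) = 1 − 0.9214 = 0.0786

0.0786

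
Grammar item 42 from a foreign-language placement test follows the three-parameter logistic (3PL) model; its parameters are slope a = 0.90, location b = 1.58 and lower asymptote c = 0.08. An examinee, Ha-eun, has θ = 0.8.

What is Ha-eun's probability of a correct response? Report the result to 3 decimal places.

0.385

P(θ) = c + (1 − c) · 1 / (1 + exp(−a(θ − b)))
Exponent: 0.90 × (0.8 − 1.58) = -0.7020
1/(1 + e^{0.7020}) = 0.3314
P = 0.08 + 0.92 × 0.3314 = 0.3849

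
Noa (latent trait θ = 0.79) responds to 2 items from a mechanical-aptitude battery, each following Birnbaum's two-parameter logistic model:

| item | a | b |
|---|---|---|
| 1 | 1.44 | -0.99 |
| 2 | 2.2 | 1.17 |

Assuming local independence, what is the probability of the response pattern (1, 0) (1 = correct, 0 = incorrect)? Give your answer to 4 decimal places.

P(θ) = 1 / (1 + exp(−a(θ − b)))
P_1 = 1/(1+e^{-2.5632}) = 0.9285
P_2 = 1/(1+e^{0.8360}) = 0.3024
L = P_1 × (1−P_2) = 0.9285 × 0.6976 = 0.64771

0.6477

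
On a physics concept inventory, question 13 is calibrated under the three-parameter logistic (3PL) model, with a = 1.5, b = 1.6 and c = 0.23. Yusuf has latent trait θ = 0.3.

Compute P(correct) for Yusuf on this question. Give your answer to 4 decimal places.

0.3259

P(θ) = c + (1 − c) · 1 / (1 + exp(−a(θ − b)))
Exponent: 1.5 × (0.3 − 1.6) = -1.9500
1/(1 + e^{1.9500}) = 0.1246
P = 0.23 + 0.77 × 0.1246 = 0.3259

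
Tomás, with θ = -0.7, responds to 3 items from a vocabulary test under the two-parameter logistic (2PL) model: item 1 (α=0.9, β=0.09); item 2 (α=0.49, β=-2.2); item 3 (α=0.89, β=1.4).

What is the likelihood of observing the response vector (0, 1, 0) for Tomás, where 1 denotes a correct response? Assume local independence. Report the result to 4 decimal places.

P(θ) = 1 / (1 + exp(−α(θ − β)))
P_1 = 1/(1+e^{0.7110}) = 0.3294
P_2 = 1/(1+e^{-0.7350}) = 0.6759
P_3 = 1/(1+e^{1.8690}) = 0.1337
L = (1−P_1) × P_2 × (1−P_3) = 0.6706 × 0.6759 × 0.8663 = 0.39269

0.3927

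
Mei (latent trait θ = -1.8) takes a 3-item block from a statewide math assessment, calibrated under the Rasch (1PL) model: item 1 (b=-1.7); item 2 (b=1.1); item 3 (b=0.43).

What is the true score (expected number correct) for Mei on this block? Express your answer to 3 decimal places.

P(θ) = 1 / (1 + exp(−(θ − b)))
P_1 = 1/(1+e^{0.1000}) = 0.4750
P_2 = 1/(1+e^{2.9000}) = 0.0522
P_3 = 1/(1+e^{2.2300}) = 0.0971
E[score] = 0.4750 + 0.0522 + 0.0971 = 0.6243

0.624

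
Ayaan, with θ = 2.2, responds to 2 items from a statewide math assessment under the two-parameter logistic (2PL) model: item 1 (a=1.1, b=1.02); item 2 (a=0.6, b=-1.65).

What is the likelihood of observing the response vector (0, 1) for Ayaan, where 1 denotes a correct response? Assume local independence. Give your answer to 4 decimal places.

0.1951

P(θ) = 1 / (1 + exp(−a(θ − b)))
P_1 = 1/(1+e^{-1.2980}) = 0.7855
P_2 = 1/(1+e^{-2.3100}) = 0.9097
L = (1−P_1) × P_2 = 0.2145 × 0.9097 = 0.19513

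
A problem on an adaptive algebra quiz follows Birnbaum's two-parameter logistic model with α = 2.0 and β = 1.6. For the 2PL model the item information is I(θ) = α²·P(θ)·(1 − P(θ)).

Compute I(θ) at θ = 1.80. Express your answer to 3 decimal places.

P = 1/(1+e^{-0.4000}) = 0.5987
P(1−P) = 0.5987 × 0.4013 = 0.2403
I = α² × P(1−P) = 2.0² × 0.2403 = 0.96104

0.961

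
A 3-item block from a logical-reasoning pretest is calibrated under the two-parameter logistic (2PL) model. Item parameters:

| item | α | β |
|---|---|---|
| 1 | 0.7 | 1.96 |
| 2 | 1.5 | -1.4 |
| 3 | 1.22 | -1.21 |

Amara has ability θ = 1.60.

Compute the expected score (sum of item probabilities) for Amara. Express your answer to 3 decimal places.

2.395

P(θ) = 1 / (1 + exp(−α(θ − β)))
P_1 = 1/(1+e^{0.2520}) = 0.4373
P_2 = 1/(1+e^{-4.5000}) = 0.9890
P_3 = 1/(1+e^{-3.4282}) = 0.9686
E[score] = 0.4373 + 0.9890 + 0.9686 = 2.3949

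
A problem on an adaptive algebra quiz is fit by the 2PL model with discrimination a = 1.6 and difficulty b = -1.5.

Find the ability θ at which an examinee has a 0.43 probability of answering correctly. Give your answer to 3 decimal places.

-1.676

P(θ) = 1 / (1 + exp(−a(θ − b)))
logit = ln(0.4300/0.5700) = -0.2819
θ = b + logit/(a) = -1.5 + (-0.2819)/1.6000 = -1.6762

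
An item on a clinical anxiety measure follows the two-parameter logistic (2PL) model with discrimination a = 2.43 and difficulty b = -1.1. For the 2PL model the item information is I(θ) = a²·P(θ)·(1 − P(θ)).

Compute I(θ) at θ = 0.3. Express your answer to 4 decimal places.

P = 1/(1+e^{-3.4020}) = 0.9678
P(1−P) = 0.9678 × 0.0322 = 0.0312
I = a² × P(1−P) = 2.43² × 0.0312 = 0.18420

0.1842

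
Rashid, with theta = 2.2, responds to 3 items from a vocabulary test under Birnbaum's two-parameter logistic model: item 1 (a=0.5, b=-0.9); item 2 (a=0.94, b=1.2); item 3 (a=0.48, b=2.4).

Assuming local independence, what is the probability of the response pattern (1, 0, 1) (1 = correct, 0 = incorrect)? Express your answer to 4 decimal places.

P(theta) = 1 / (1 + exp(−a(theta − b)))
P_1 = 1/(1+e^{-1.5500}) = 0.8249
P_2 = 1/(1+e^{-0.9400}) = 0.7191
P_3 = 1/(1+e^{0.0960}) = 0.4760
L = P_1 × (1−P_2) × P_3 = 0.8249 × 0.2809 × 0.4760 = 0.11030

0.1103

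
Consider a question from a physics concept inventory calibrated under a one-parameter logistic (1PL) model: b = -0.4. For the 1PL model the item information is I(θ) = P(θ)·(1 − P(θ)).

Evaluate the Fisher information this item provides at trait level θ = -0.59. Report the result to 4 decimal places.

P = 1/(1+e^{0.1900}) = 0.4526
P(1−P) = 0.4526 × 0.5474 = 0.2478
I = P(1−P) = 0.24776

0.2478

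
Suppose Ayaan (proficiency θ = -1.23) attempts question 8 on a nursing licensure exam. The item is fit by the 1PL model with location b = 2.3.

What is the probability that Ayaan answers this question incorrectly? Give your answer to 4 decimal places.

P(θ) = 1 / (1 + exp(−(θ − b)))
Exponent: (-1.23 − 2.3) = -3.5300
1/(1 + e^{3.5300}) = 0.0285
P = 0.0285
P(incorrect) = 1 − 0.0285 = 0.9715

0.9715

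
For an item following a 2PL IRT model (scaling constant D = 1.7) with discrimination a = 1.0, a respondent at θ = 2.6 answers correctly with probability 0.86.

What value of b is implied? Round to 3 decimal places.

1.532

P(θ) = 1 / (1 + exp(−D·a(θ − b)))
logit(0.86) = ln(0.86/0.14) = 1.8153
b = θ − logit/(1.7·a) = 2.6 − 1.8153/1.7000 = 1.5322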